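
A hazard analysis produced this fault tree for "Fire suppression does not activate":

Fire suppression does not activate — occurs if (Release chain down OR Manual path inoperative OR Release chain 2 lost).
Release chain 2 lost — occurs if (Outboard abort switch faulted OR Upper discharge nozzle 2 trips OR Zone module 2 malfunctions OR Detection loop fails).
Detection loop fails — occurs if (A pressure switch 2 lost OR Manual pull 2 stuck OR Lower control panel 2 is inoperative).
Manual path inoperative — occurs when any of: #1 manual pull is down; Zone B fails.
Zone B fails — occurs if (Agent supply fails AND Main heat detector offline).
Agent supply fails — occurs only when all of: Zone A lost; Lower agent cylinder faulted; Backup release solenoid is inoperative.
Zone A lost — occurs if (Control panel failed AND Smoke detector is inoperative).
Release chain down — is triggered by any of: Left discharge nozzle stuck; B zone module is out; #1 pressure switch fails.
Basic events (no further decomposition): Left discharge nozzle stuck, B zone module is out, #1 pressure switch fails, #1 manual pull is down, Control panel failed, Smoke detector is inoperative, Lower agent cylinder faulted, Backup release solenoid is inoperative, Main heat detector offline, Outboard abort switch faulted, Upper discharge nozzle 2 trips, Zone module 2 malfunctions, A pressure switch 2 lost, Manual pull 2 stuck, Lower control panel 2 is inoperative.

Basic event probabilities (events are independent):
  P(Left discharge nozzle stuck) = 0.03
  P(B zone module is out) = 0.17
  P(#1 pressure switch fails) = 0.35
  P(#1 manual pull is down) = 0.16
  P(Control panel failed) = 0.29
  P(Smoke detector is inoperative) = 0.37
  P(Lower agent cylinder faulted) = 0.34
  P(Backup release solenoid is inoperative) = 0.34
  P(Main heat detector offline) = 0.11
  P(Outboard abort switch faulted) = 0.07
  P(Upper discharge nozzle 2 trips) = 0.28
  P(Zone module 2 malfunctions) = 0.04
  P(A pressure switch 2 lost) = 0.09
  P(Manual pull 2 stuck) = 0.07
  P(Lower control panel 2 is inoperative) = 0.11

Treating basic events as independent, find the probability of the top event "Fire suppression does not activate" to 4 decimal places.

P(Release chain down) [OR] = 1 − (1−0.03) × (1−0.17) × (1−0.35) = 0.476685
P(Zone A lost) [AND] = 0.29 × 0.37 = 0.107300
P(Agent supply fails) [AND] = 0.107300 × 0.34 × 0.34 = 0.012404
P(Zone B fails) [AND] = 0.012404 × 0.11 = 0.001364
P(Manual path inoperative) [OR] = 1 − (1−0.16) × (1−0.001364) = 0.161146
P(Detection loop fails) [OR] = 1 − (1−0.09) × (1−0.07) × (1−0.11) = 0.246793
P(Release chain 2 lost) [OR] = 1 − (1−0.07) × (1−0.28) × (1−0.04) × (1−0.246793) = 0.515826
P(Fire suppression does not activate) [OR] = 1 − (1−0.476685) × (1−0.161146) × (1−0.515826) = 0.787455
Rounded to 4 decimal places: P(Fire suppression does not activate) ≈ 0.7875.

0.7875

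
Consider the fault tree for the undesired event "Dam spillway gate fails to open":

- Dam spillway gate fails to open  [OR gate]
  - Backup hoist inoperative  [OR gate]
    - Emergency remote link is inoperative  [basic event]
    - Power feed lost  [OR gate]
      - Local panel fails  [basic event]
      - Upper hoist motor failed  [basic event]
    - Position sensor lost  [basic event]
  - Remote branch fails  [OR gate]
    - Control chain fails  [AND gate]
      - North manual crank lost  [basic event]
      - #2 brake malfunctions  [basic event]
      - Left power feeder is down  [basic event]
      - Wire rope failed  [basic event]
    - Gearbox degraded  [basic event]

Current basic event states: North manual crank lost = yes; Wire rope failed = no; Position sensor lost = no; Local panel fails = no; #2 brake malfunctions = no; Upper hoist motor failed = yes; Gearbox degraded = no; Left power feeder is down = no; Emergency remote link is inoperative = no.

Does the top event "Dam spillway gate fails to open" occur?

Yes

Power feed lost [OR]: Local panel fails=not, Upper hoist motor failed=occurs → at least one input occurs → occurs.
Backup hoist inoperative [OR]: Emergency remote link is inoperative=not, Power feed lost=occurs, Position sensor lost=not → at least one input occurs → occurs.
Control chain fails [AND]: North manual crank lost=occurs, #2 brake malfunctions=not, Left power feeder is down=not, Wire rope failed=not → not all inputs occur → does not occur.
Remote branch fails [OR]: Control chain fails=not, Gearbox degraded=not → no input occurs → does not occur.
Dam spillway gate fails to open [OR]: Backup hoist inoperative=occurs, Remote branch fails=not → at least one input occurs → occurs.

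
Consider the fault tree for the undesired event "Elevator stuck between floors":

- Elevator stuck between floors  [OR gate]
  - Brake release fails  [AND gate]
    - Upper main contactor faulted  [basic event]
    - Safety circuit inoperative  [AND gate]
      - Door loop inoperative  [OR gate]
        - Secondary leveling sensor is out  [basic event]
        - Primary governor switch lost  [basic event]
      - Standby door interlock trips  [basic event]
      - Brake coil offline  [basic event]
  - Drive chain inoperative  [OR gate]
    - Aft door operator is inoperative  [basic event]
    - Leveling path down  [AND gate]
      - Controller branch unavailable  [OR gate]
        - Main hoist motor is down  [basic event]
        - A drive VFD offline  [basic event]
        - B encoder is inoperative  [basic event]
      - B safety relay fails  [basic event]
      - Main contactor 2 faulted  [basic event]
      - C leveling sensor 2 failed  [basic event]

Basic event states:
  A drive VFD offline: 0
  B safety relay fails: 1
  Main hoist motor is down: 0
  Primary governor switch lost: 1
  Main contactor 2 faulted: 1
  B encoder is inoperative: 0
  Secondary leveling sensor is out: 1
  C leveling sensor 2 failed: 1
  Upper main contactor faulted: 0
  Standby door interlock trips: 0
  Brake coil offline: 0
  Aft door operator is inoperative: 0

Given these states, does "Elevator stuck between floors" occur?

No

Door loop inoperative [OR]: Secondary leveling sensor is out=occurs, Primary governor switch lost=occurs → at least one input occurs → occurs.
Safety circuit inoperative [AND]: Door loop inoperative=occurs, Standby door interlock trips=not, Brake coil offline=not → not all inputs occur → does not occur.
Brake release fails [AND]: Upper main contactor faulted=not, Safety circuit inoperative=not → not all inputs occur → does not occur.
Controller branch unavailable [OR]: Main hoist motor is down=not, A drive VFD offline=not, B encoder is inoperative=not → no input occurs → does not occur.
Leveling path down [AND]: Controller branch unavailable=not, B safety relay fails=occurs, Main contactor 2 faulted=occurs, C leveling sensor 2 failed=occurs → not all inputs occur → does not occur.
Drive chain inoperative [OR]: Aft door operator is inoperative=not, Leveling path down=not → no input occurs → does not occur.
Elevator stuck between floors [OR]: Brake release fails=not, Drive chain inoperative=not → no input occurs → does not occur.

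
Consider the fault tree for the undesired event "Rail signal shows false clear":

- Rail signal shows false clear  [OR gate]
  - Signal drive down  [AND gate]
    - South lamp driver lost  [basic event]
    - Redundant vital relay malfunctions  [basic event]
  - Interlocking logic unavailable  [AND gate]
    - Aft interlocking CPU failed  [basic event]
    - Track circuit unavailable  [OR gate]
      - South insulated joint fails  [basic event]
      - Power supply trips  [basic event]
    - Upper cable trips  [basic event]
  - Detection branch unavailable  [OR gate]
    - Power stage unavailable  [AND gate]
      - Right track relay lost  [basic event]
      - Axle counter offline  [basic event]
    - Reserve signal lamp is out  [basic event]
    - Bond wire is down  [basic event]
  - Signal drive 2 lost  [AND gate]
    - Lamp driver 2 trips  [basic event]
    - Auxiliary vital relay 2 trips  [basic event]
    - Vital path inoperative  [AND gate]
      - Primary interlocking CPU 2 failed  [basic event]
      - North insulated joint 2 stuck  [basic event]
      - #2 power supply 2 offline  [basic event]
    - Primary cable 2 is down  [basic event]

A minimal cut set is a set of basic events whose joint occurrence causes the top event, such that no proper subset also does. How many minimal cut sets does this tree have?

7

Signal drive down [AND]: one cut set from each child combined → 1 × 1 = 1 cut set(s).
Track circuit unavailable [OR]: union of children's cut sets → 2 cut set(s).
Interlocking logic unavailable [AND]: one cut set from each child combined → 1 × 2 × 1 = 2 cut set(s).
Power stage unavailable [AND]: one cut set from each child combined → 1 × 1 = 1 cut set(s).
Detection branch unavailable [OR]: union of children's cut sets → 3 cut set(s).
Vital path inoperative [AND]: one cut set from each child combined → 1 × 1 × 1 = 1 cut set(s).
Signal drive 2 lost [AND]: one cut set from each child combined → 1 × 1 × 1 × 1 = 1 cut set(s).
Rail signal shows false clear [OR]: union of children's cut sets → 7 cut set(s).
Minimal cut sets: {Redundant vital relay malfunctions, South lamp driver lost}; {Aft interlocking CPU failed, South insulated joint fails, Upper cable trips}; {Aft interlocking CPU failed, Power supply trips, Upper cable trips}; {Axle counter offline, Right track relay lost}; {Reserve signal lamp is out}; {Bond wire is down}; {#2 power supply 2 offline, Auxiliary vital relay 2 trips, Lamp driver 2 trips, North insulated joint 2 stuck, Primary cable 2 is down, Primary interlocking CPU 2 failed}.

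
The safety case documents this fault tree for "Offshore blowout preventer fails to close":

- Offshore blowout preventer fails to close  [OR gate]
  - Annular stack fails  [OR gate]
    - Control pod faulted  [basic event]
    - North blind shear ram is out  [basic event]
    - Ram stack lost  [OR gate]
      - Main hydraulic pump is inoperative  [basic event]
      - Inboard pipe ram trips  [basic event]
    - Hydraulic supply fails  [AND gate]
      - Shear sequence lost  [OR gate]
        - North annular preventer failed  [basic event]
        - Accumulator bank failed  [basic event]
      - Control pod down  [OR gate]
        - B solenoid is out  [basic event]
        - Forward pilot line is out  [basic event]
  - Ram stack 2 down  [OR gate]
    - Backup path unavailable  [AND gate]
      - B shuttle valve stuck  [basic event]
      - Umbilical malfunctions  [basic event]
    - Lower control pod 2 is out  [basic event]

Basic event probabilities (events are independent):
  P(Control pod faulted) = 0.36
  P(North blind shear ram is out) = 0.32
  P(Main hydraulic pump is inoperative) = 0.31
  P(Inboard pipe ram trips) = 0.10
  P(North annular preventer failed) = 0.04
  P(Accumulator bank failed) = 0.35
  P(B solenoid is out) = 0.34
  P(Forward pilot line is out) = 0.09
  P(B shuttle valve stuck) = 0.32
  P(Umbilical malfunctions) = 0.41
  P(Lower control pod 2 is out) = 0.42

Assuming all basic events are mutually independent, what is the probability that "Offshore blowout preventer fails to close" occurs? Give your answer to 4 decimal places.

0.8843

P(Ram stack lost) [OR] = 1 − (1−0.31) × (1−0.10) = 0.379000
P(Shear sequence lost) [OR] = 1 − (1−0.04) × (1−0.35) = 0.376000
P(Control pod down) [OR] = 1 − (1−0.34) × (1−0.09) = 0.399400
P(Hydraulic supply fails) [AND] = 0.376000 × 0.399400 = 0.150174
P(Annular stack fails) [OR] = 1 − (1−0.36) × (1−0.32) × (1−0.379000) × (1−0.150174) = 0.770327
P(Backup path unavailable) [AND] = 0.32 × 0.41 = 0.131200
P(Ram stack 2 down) [OR] = 1 − (1−0.131200) × (1−0.42) = 0.496096
P(Offshore blowout preventer fails to close) [OR] = 1 − (1−0.770327) × (1−0.496096) = 0.884267
Rounded to 4 decimal places: P(Offshore blowout preventer fails to close) ≈ 0.8843.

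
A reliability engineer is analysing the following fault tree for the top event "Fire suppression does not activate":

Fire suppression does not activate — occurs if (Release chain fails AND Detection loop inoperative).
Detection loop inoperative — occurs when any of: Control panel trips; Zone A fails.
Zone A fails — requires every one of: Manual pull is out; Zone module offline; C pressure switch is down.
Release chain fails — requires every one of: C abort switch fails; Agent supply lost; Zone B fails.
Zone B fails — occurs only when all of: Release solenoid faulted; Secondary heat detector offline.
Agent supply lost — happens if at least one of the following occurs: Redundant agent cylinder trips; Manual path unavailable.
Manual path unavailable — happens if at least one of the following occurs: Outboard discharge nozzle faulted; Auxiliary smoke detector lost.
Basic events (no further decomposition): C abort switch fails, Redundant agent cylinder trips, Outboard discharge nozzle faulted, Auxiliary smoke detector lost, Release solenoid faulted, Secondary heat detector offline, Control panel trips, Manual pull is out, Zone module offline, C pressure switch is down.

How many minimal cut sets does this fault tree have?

6

Manual path unavailable [OR]: union of children's cut sets → 2 cut set(s).
Agent supply lost [OR]: union of children's cut sets → 3 cut set(s).
Zone B fails [AND]: one cut set from each child combined → 1 × 1 = 1 cut set(s).
Release chain fails [AND]: one cut set from each child combined → 1 × 3 × 1 = 3 cut set(s).
Zone A fails [AND]: one cut set from each child combined → 1 × 1 × 1 = 1 cut set(s).
Detection loop inoperative [OR]: union of children's cut sets → 2 cut set(s).
Fire suppression does not activate [AND]: one cut set from each child combined → 3 × 2 = 6 cut set(s).
Minimal cut sets: {C abort switch fails, Control panel trips, Redundant agent cylinder trips, Release solenoid faulted, Secondary heat detector offline}; {C abort switch fails, C pressure switch is down, Manual pull is out, Redundant agent cylinder trips, Release solenoid faulted, Secondary heat detector offline, Zone module offline}; {C abort switch fails, Control panel trips, Outboard discharge nozzle faulted, Release solenoid faulted, Secondary heat detector offline}; {C abort switch fails, C pressure switch is down, Manual pull is out, Outboard discharge nozzle faulted, Release solenoid faulted, Secondary heat detector offline, Zone module offline}; {Auxiliary smoke detector lost, C abort switch fails, Control panel trips, Release solenoid faulted, Secondary heat detector offline}; {Auxiliary smoke detector lost, C abort switch fails, C pressure switch is down, Manual pull is out, Release solenoid faulted, Secondary heat detector offline, Zone module offline}.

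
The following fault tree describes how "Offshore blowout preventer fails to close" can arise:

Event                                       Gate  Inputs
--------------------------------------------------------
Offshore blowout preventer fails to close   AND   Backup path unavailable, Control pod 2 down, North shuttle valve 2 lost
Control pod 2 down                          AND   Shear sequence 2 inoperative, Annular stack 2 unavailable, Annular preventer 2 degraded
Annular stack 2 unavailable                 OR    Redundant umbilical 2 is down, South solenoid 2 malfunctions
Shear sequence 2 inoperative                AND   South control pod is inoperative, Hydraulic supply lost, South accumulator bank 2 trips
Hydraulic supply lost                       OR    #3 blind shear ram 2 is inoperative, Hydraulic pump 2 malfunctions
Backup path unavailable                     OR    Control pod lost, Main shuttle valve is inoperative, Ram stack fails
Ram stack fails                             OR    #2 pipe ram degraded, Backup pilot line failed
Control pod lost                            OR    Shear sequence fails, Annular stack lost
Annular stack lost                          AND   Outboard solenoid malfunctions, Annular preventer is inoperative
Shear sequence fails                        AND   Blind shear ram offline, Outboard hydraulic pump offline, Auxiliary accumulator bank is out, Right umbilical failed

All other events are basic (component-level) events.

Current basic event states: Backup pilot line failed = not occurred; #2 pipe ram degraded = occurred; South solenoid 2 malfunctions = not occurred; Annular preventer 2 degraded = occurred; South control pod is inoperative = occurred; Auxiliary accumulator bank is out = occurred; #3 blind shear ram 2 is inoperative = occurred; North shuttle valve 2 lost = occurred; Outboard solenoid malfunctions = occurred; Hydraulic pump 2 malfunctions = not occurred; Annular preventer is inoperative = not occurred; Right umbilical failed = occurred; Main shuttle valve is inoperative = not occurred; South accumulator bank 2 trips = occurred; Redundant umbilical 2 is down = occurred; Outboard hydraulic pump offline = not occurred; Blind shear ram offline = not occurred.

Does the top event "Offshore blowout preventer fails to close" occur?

Yes

Shear sequence fails [AND]: Blind shear ram offline=not, Outboard hydraulic pump offline=not, Auxiliary accumulator bank is out=occurs, Right umbilical failed=occurs → not all inputs occur → does not occur.
Annular stack lost [AND]: Outboard solenoid malfunctions=occurs, Annular preventer is inoperative=not → not all inputs occur → does not occur.
Control pod lost [OR]: Shear sequence fails=not, Annular stack lost=not → no input occurs → does not occur.
Ram stack fails [OR]: #2 pipe ram degraded=occurs, Backup pilot line failed=not → at least one input occurs → occurs.
Backup path unavailable [OR]: Control pod lost=not, Main shuttle valve is inoperative=not, Ram stack fails=occurs → at least one input occurs → occurs.
Hydraulic supply lost [OR]: #3 blind shear ram 2 is inoperative=occurs, Hydraulic pump 2 malfunctions=not → at least one input occurs → occurs.
Shear sequence 2 inoperative [AND]: South control pod is inoperative=occurs, Hydraulic supply lost=occurs, South accumulator bank 2 trips=occurs → all inputs occur → occurs.
Annular stack 2 unavailable [OR]: Redundant umbilical 2 is down=occurs, South solenoid 2 malfunctions=not → at least one input occurs → occurs.
Control pod 2 down [AND]: Shear sequence 2 inoperative=occurs, Annular stack 2 unavailable=occurs, Annular preventer 2 degraded=occurs → all inputs occur → occurs.
Offshore blowout preventer fails to close [AND]: Backup path unavailable=occurs, Control pod 2 down=occurs, North shuttle valve 2 lost=occurs → all inputs occur → occurs.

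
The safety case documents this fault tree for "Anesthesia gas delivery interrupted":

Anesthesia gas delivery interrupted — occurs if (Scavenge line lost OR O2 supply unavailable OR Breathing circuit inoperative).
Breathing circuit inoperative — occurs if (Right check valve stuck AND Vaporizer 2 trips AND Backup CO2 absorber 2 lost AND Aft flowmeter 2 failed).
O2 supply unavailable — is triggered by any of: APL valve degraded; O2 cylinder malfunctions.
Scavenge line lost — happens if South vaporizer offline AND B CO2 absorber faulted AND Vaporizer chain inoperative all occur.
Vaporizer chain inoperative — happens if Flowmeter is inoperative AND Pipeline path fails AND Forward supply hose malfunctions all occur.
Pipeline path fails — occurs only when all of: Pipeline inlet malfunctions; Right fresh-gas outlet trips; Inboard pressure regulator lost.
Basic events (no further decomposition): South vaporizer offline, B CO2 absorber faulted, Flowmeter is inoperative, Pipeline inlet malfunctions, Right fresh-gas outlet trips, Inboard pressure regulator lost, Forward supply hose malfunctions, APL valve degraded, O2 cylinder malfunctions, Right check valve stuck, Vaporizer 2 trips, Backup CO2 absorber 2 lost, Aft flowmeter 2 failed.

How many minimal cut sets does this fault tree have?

4

Pipeline path fails [AND]: one cut set from each child combined → 1 × 1 × 1 = 1 cut set(s).
Vaporizer chain inoperative [AND]: one cut set from each child combined → 1 × 1 × 1 = 1 cut set(s).
Scavenge line lost [AND]: one cut set from each child combined → 1 × 1 × 1 = 1 cut set(s).
O2 supply unavailable [OR]: union of children's cut sets → 2 cut set(s).
Breathing circuit inoperative [AND]: one cut set from each child combined → 1 × 1 × 1 × 1 = 1 cut set(s).
Anesthesia gas delivery interrupted [OR]: union of children's cut sets → 4 cut set(s).
Minimal cut sets: {B CO2 absorber faulted, Flowmeter is inoperative, Forward supply hose malfunctions, Inboard pressure regulator lost, Pipeline inlet malfunctions, Right fresh-gas outlet trips, South vaporizer offline}; {APL valve degraded}; {O2 cylinder malfunctions}; {Aft flowmeter 2 failed, Backup CO2 absorber 2 lost, Right check valve stuck, Vaporizer 2 trips}.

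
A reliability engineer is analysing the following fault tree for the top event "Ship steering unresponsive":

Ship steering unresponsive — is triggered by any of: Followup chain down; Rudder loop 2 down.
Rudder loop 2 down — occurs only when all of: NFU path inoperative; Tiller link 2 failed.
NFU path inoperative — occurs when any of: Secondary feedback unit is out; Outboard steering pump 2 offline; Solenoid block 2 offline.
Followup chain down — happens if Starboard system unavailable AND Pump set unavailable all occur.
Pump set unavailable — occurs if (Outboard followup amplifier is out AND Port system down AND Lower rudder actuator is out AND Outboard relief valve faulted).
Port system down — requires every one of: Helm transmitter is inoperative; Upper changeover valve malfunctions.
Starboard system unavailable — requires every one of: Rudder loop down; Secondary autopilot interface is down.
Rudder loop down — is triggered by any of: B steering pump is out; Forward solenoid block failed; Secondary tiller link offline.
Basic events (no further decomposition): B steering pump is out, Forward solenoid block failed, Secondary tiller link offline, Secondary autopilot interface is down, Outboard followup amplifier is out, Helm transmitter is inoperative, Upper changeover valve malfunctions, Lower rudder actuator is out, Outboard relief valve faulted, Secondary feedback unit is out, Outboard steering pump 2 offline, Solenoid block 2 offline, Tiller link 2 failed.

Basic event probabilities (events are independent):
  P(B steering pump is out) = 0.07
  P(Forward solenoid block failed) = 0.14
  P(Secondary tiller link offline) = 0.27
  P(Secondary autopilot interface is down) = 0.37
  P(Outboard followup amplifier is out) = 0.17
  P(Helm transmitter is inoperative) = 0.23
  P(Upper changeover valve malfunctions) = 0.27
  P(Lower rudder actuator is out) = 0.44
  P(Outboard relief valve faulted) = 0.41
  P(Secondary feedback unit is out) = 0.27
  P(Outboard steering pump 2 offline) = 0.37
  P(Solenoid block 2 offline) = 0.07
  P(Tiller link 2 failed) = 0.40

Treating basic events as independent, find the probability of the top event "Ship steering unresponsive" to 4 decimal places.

P(Rudder loop down) [OR] = 1 − (1−0.07) × (1−0.14) × (1−0.27) = 0.416146
P(Starboard system unavailable) [AND] = 0.416146 × 0.37 = 0.153974
P(Port system down) [AND] = 0.23 × 0.27 = 0.062100
P(Pump set unavailable) [AND] = 0.17 × 0.062100 × 0.44 × 0.41 = 0.001904
P(Followup chain down) [AND] = 0.153974 × 0.001904 = 0.000293
P(NFU path inoperative) [OR] = 1 − (1−0.27) × (1−0.37) × (1−0.07) = 0.572293
P(Rudder loop 2 down) [AND] = 0.572293 × 0.40 = 0.228917
P(Ship steering unresponsive) [OR] = 1 − (1−0.000293) × (1−0.228917) = 0.229143
Rounded to 4 decimal places: P(Ship steering unresponsive) ≈ 0.2291.

0.2291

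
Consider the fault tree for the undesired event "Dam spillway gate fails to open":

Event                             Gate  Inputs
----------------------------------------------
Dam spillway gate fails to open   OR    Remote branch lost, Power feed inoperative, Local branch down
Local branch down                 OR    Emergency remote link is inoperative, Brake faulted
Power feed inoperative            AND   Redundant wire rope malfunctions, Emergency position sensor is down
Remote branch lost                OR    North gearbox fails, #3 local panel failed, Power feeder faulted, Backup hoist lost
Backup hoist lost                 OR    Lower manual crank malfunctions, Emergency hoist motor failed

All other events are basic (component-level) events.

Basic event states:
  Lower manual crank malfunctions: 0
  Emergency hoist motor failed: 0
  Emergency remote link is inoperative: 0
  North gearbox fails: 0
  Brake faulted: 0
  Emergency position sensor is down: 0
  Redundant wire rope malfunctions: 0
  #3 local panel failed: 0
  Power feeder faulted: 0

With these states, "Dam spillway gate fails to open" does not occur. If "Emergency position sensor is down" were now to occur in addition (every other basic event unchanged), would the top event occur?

No

Counterfactual: set "Emergency position sensor is down" to occurred.
Backup hoist lost [OR]: Lower manual crank malfunctions=not, Emergency hoist motor failed=not → no input occurs → does not occur.
Remote branch lost [OR]: North gearbox fails=not, #3 local panel failed=not, Power feeder faulted=not, Backup hoist lost=not → no input occurs → does not occur.
Power feed inoperative [AND]: Redundant wire rope malfunctions=not, Emergency position sensor is down=occurs → not all inputs occur → does not occur.
Local branch down [OR]: Emergency remote link is inoperative=not, Brake faulted=not → no input occurs → does not occur.
Dam spillway gate fails to open [OR]: Remote branch lost=not, Power feed inoperative=not, Local branch down=not → no input occurs → does not occur.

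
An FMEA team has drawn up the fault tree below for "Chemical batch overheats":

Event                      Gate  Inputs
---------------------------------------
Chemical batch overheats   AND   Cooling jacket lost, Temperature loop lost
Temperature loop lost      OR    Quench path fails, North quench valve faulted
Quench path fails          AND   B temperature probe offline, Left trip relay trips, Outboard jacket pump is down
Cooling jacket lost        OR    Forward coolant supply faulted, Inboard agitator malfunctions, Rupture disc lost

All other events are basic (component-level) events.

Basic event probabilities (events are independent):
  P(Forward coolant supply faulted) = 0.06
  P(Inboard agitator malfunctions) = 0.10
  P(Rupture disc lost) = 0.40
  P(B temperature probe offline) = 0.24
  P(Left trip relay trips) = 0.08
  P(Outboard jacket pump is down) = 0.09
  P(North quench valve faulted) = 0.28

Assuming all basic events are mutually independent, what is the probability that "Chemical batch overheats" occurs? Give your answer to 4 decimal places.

0.1385

P(Cooling jacket lost) [OR] = 1 − (1−0.06) × (1−0.10) × (1−0.40) = 0.492400
P(Quench path fails) [AND] = 0.24 × 0.08 × 0.09 = 0.001728
P(Temperature loop lost) [OR] = 1 − (1−0.001728) × (1−0.28) = 0.281244
P(Chemical batch overheats) [AND] = 0.492400 × 0.281244 = 0.138485
Rounded to 4 decimal places: P(Chemical batch overheats) ≈ 0.1385.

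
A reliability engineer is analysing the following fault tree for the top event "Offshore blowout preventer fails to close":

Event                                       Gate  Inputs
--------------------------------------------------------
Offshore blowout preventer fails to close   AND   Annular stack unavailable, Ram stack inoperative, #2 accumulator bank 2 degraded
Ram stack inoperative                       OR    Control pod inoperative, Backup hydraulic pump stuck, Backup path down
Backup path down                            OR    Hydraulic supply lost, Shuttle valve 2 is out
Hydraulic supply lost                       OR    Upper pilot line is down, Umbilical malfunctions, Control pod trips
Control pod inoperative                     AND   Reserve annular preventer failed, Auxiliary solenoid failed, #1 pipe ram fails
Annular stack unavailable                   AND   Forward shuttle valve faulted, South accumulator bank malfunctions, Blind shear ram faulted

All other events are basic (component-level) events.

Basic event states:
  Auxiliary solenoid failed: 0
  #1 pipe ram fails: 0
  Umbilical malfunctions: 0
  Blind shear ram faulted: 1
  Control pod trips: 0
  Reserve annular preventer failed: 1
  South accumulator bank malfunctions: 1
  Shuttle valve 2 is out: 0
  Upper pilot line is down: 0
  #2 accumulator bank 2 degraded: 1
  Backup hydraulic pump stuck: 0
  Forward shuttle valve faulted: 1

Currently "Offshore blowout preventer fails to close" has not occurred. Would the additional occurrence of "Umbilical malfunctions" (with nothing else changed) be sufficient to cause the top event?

Yes

Counterfactual: set "Umbilical malfunctions" to occurred.
Annular stack unavailable [AND]: Forward shuttle valve faulted=occurs, South accumulator bank malfunctions=occurs, Blind shear ram faulted=occurs → all inputs occur → occurs.
Control pod inoperative [AND]: Reserve annular preventer failed=occurs, Auxiliary solenoid failed=not, #1 pipe ram fails=not → not all inputs occur → does not occur.
Hydraulic supply lost [OR]: Upper pilot line is down=not, Umbilical malfunctions=occurs, Control pod trips=not → at least one input occurs → occurs.
Backup path down [OR]: Hydraulic supply lost=occurs, Shuttle valve 2 is out=not → at least one input occurs → occurs.
Ram stack inoperative [OR]: Control pod inoperative=not, Backup hydraulic pump stuck=not, Backup path down=occurs → at least one input occurs → occurs.
Offshore blowout preventer fails to close [AND]: Annular stack unavailable=occurs, Ram stack inoperative=occurs, #2 accumulator bank 2 degraded=occurs → all inputs occur → occurs.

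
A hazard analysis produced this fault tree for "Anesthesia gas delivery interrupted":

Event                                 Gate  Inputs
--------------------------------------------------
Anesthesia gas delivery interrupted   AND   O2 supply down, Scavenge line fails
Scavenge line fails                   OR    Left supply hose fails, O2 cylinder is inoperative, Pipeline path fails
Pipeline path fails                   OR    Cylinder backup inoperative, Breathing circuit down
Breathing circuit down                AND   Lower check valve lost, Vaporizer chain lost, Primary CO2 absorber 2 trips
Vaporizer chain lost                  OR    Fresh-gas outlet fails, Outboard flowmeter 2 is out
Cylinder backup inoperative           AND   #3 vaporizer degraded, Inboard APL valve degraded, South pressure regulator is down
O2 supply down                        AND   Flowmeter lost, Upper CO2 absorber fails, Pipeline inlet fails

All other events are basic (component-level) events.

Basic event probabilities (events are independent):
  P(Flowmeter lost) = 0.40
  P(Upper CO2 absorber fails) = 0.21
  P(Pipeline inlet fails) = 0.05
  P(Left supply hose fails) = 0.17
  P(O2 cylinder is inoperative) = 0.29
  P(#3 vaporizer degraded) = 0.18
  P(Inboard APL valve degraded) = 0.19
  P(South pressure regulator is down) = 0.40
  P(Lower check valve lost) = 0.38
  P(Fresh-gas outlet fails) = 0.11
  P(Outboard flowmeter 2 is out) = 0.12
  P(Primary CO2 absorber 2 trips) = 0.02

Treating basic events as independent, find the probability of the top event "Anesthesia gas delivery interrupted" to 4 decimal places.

P(O2 supply down) [AND] = 0.40 × 0.21 × 0.05 = 0.004200
P(Cylinder backup inoperative) [AND] = 0.18 × 0.19 × 0.40 = 0.013680
P(Vaporizer chain lost) [OR] = 1 − (1−0.11) × (1−0.12) = 0.216800
P(Breathing circuit down) [AND] = 0.38 × 0.216800 × 0.02 = 0.001648
P(Pipeline path fails) [OR] = 1 − (1−0.013680) × (1−0.001648) = 0.015305
P(Scavenge line fails) [OR] = 1 − (1−0.17) × (1−0.29) × (1−0.015305) = 0.419719
P(Anesthesia gas delivery interrupted) [AND] = 0.004200 × 0.419719 = 0.001763
Rounded to 4 decimal places: P(Anesthesia gas delivery interrupted) ≈ 0.0018.

0.0018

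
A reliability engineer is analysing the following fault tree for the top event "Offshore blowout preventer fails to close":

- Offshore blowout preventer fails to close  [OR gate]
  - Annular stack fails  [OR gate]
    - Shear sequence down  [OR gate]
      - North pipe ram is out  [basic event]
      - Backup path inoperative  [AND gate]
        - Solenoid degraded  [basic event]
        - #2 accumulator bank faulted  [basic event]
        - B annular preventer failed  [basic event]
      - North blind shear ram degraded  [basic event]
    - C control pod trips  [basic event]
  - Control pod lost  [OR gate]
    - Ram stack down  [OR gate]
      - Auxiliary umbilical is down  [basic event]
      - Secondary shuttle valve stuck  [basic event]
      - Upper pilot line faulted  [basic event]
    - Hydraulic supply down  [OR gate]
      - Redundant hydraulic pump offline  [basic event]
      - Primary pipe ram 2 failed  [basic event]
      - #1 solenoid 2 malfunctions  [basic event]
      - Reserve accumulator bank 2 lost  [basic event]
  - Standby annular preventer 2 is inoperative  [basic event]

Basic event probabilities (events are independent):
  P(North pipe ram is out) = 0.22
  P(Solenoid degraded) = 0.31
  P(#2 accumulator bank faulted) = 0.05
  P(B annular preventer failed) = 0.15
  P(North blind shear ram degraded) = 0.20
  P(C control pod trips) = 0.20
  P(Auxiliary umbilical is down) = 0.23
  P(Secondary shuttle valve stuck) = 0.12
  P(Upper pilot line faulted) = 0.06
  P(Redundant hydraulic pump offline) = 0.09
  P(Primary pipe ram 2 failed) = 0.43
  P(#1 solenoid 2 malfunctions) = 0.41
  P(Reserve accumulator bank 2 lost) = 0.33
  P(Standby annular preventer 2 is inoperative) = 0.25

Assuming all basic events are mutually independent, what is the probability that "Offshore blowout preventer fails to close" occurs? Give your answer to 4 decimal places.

P(Backup path inoperative) [AND] = 0.31 × 0.05 × 0.15 = 0.002325
P(Shear sequence down) [OR] = 1 − (1−0.22) × (1−0.002325) × (1−0.20) = 0.377451
P(Annular stack fails) [OR] = 1 − (1−0.377451) × (1−0.20) = 0.501961
P(Ram stack down) [OR] = 1 − (1−0.23) × (1−0.12) × (1−0.06) = 0.363056
P(Hydraulic supply down) [OR] = 1 − (1−0.09) × (1−0.43) × (1−0.41) × (1−0.33) = 0.794958
P(Control pod lost) [OR] = 1 − (1−0.363056) × (1−0.794958) = 0.869400
P(Offshore blowout preventer fails to close) [OR] = 1 − (1−0.501961) × (1−0.869400) × (1−0.25) = 0.951217
Rounded to 4 decimal places: P(Offshore blowout preventer fails to close) ≈ 0.9512.

0.9512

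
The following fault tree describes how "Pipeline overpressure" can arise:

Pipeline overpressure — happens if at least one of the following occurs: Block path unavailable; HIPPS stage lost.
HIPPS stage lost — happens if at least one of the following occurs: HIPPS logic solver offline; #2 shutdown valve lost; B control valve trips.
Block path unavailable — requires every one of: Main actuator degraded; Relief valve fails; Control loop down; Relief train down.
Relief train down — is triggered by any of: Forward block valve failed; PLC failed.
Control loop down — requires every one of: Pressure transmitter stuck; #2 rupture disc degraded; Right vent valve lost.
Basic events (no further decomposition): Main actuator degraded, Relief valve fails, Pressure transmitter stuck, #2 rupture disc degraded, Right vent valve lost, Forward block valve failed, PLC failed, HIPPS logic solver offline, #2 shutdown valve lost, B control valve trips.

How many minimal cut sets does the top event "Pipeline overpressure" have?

Control loop down [AND]: one cut set from each child combined → 1 × 1 × 1 = 1 cut set(s).
Relief train down [OR]: union of children's cut sets → 2 cut set(s).
Block path unavailable [AND]: one cut set from each child combined → 1 × 1 × 1 × 2 = 2 cut set(s).
HIPPS stage lost [OR]: union of children's cut sets → 3 cut set(s).
Pipeline overpressure [OR]: union of children's cut sets → 5 cut set(s).
Minimal cut sets: {#2 rupture disc degraded, Forward block valve failed, Main actuator degraded, Pressure transmitter stuck, Relief valve fails, Right vent valve lost}; {#2 rupture disc degraded, Main actuator degraded, PLC failed, Pressure transmitter stuck, Relief valve fails, Right vent valve lost}; {HIPPS logic solver offline}; {#2 shutdown valve lost}; {B control valve trips}.

5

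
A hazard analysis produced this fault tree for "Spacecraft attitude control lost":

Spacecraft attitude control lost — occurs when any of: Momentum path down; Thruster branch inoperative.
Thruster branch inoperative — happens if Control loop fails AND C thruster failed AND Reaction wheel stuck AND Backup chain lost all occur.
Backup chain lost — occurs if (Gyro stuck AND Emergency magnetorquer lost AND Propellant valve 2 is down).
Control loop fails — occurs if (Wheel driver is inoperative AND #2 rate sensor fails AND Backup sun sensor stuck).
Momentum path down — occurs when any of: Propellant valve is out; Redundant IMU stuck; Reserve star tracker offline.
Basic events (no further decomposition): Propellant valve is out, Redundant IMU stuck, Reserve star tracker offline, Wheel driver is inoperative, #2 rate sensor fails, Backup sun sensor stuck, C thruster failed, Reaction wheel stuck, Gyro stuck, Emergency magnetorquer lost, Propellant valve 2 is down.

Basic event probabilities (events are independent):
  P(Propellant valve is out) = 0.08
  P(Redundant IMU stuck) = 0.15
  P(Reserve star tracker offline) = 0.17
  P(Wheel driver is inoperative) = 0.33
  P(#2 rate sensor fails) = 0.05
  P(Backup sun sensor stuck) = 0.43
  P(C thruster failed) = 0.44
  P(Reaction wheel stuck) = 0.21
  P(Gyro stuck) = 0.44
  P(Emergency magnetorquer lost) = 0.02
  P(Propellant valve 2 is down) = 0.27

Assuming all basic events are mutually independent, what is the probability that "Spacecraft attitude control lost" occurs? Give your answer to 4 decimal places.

P(Momentum path down) [OR] = 1 − (1−0.08) × (1−0.15) × (1−0.17) = 0.350940
P(Control loop fails) [AND] = 0.33 × 0.05 × 0.43 = 0.007095
P(Backup chain lost) [AND] = 0.44 × 0.02 × 0.27 = 0.002376
P(Thruster branch inoperative) [AND] = 0.007095 × 0.44 × 0.21 × 0.002376 = 0.000002
P(Spacecraft attitude control lost) [OR] = 1 − (1−0.350940) × (1−0.000002) = 0.350941
Rounded to 4 decimal places: P(Spacecraft attitude control lost) ≈ 0.3509.

0.3509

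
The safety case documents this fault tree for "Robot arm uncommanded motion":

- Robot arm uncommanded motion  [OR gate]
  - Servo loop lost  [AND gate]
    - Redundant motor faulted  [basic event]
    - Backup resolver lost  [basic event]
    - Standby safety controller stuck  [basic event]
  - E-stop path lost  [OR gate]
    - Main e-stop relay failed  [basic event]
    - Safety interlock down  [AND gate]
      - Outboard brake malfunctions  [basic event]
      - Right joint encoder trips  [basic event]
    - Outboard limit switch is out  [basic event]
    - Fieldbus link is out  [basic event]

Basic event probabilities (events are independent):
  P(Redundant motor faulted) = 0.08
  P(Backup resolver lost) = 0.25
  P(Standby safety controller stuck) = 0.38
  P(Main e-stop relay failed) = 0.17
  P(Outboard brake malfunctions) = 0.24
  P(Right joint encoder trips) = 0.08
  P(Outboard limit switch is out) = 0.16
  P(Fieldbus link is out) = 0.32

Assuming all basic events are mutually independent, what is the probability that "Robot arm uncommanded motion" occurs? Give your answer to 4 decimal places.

P(Servo loop lost) [AND] = 0.08 × 0.25 × 0.38 = 0.007600
P(Safety interlock down) [AND] = 0.24 × 0.08 = 0.019200
P(E-stop path lost) [OR] = 1 − (1−0.17) × (1−0.019200) × (1−0.16) × (1−0.32) = 0.535007
P(Robot arm uncommanded motion) [OR] = 1 − (1−0.007600) × (1−0.535007) = 0.538541
Rounded to 4 decimal places: P(Robot arm uncommanded motion) ≈ 0.5385.

0.5385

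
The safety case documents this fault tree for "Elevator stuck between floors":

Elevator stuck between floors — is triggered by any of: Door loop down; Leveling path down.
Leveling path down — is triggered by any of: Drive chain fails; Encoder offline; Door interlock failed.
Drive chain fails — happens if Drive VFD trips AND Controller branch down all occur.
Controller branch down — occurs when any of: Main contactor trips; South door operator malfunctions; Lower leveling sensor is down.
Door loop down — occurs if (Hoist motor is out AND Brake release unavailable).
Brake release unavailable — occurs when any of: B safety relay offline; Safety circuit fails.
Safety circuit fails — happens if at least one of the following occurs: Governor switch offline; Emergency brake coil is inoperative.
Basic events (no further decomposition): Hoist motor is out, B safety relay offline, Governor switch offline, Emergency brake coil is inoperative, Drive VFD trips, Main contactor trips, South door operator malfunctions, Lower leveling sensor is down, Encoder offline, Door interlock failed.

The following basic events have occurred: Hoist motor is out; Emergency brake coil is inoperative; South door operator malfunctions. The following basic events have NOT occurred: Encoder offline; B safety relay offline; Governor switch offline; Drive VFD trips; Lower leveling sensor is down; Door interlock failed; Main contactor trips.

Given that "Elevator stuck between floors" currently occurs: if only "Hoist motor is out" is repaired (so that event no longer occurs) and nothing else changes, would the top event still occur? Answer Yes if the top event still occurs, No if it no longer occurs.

No

Counterfactual: set "Hoist motor is out" to not occurred.
Safety circuit fails [OR]: Governor switch offline=not, Emergency brake coil is inoperative=occurs → at least one input occurs → occurs.
Brake release unavailable [OR]: B safety relay offline=not, Safety circuit fails=occurs → at least one input occurs → occurs.
Door loop down [AND]: Hoist motor is out=not, Brake release unavailable=occurs → not all inputs occur → does not occur.
Controller branch down [OR]: Main contactor trips=not, South door operator malfunctions=occurs, Lower leveling sensor is down=not → at least one input occurs → occurs.
Drive chain fails [AND]: Drive VFD trips=not, Controller branch down=occurs → not all inputs occur → does not occur.
Leveling path down [OR]: Drive chain fails=not, Encoder offline=not, Door interlock failed=not → no input occurs → does not occur.
Elevator stuck between floors [OR]: Door loop down=not, Leveling path down=not → no input occurs → does not occur.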